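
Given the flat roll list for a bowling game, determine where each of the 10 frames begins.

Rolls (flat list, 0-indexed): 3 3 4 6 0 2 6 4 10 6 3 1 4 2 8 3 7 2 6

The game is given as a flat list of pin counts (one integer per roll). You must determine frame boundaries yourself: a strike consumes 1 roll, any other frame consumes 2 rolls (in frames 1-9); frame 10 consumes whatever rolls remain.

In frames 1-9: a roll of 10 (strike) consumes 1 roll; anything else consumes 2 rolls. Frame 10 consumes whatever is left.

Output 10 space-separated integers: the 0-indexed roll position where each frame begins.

Answer: 0 2 4 6 8 9 11 13 15 17

Derivation:
Frame 1 starts at roll index 0: rolls=3,3 (sum=6), consumes 2 rolls
Frame 2 starts at roll index 2: rolls=4,6 (sum=10), consumes 2 rolls
Frame 3 starts at roll index 4: rolls=0,2 (sum=2), consumes 2 rolls
Frame 4 starts at roll index 6: rolls=6,4 (sum=10), consumes 2 rolls
Frame 5 starts at roll index 8: roll=10 (strike), consumes 1 roll
Frame 6 starts at roll index 9: rolls=6,3 (sum=9), consumes 2 rolls
Frame 7 starts at roll index 11: rolls=1,4 (sum=5), consumes 2 rolls
Frame 8 starts at roll index 13: rolls=2,8 (sum=10), consumes 2 rolls
Frame 9 starts at roll index 15: rolls=3,7 (sum=10), consumes 2 rolls
Frame 10 starts at roll index 17: 2 remaining rolls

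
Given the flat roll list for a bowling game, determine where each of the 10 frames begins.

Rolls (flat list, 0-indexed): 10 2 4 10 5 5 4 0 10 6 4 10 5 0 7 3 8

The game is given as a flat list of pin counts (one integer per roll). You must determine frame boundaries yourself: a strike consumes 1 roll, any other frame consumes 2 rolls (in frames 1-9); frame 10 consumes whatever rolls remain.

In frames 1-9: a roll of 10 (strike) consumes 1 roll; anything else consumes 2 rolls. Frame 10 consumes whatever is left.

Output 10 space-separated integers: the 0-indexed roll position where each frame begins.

Answer: 0 1 3 4 6 8 9 11 12 14

Derivation:
Frame 1 starts at roll index 0: roll=10 (strike), consumes 1 roll
Frame 2 starts at roll index 1: rolls=2,4 (sum=6), consumes 2 rolls
Frame 3 starts at roll index 3: roll=10 (strike), consumes 1 roll
Frame 4 starts at roll index 4: rolls=5,5 (sum=10), consumes 2 rolls
Frame 5 starts at roll index 6: rolls=4,0 (sum=4), consumes 2 rolls
Frame 6 starts at roll index 8: roll=10 (strike), consumes 1 roll
Frame 7 starts at roll index 9: rolls=6,4 (sum=10), consumes 2 rolls
Frame 8 starts at roll index 11: roll=10 (strike), consumes 1 roll
Frame 9 starts at roll index 12: rolls=5,0 (sum=5), consumes 2 rolls
Frame 10 starts at roll index 14: 3 remaining rolls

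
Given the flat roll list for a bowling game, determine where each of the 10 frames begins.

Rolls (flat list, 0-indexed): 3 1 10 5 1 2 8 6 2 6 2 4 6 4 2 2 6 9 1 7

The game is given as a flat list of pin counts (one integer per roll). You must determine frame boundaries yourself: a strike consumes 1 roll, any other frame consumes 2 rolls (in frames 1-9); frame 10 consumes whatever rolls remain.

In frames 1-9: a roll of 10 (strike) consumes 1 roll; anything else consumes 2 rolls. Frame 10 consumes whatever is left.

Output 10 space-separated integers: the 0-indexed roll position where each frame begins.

Frame 1 starts at roll index 0: rolls=3,1 (sum=4), consumes 2 rolls
Frame 2 starts at roll index 2: roll=10 (strike), consumes 1 roll
Frame 3 starts at roll index 3: rolls=5,1 (sum=6), consumes 2 rolls
Frame 4 starts at roll index 5: rolls=2,8 (sum=10), consumes 2 rolls
Frame 5 starts at roll index 7: rolls=6,2 (sum=8), consumes 2 rolls
Frame 6 starts at roll index 9: rolls=6,2 (sum=8), consumes 2 rolls
Frame 7 starts at roll index 11: rolls=4,6 (sum=10), consumes 2 rolls
Frame 8 starts at roll index 13: rolls=4,2 (sum=6), consumes 2 rolls
Frame 9 starts at roll index 15: rolls=2,6 (sum=8), consumes 2 rolls
Frame 10 starts at roll index 17: 3 remaining rolls

Answer: 0 2 3 5 7 9 11 13 15 17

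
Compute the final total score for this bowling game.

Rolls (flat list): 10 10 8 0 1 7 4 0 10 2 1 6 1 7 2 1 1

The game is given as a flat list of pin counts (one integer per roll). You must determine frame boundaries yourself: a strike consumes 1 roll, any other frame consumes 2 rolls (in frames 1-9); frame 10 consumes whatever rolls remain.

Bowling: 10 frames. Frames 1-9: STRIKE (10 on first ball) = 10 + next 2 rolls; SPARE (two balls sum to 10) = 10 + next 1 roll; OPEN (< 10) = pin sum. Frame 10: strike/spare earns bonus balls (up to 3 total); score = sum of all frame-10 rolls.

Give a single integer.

Answer: 100

Derivation:
Frame 1: STRIKE. 10 + next two rolls (10+8) = 28. Cumulative: 28
Frame 2: STRIKE. 10 + next two rolls (8+0) = 18. Cumulative: 46
Frame 3: OPEN (8+0=8). Cumulative: 54
Frame 4: OPEN (1+7=8). Cumulative: 62
Frame 5: OPEN (4+0=4). Cumulative: 66
Frame 6: STRIKE. 10 + next two rolls (2+1) = 13. Cumulative: 79
Frame 7: OPEN (2+1=3). Cumulative: 82
Frame 8: OPEN (6+1=7). Cumulative: 89
Frame 9: OPEN (7+2=9). Cumulative: 98
Frame 10: OPEN. Sum of all frame-10 rolls (1+1) = 2. Cumulative: 100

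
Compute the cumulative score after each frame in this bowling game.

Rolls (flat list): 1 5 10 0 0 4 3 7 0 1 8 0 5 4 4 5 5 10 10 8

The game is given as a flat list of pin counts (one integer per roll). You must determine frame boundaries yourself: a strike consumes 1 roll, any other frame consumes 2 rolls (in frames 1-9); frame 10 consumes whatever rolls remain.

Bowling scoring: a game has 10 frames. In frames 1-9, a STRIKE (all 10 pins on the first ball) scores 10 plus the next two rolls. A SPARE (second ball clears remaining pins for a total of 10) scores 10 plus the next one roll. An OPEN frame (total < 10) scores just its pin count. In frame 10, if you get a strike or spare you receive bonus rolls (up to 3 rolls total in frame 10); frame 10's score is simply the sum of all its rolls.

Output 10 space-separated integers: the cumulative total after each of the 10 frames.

Frame 1: OPEN (1+5=6). Cumulative: 6
Frame 2: STRIKE. 10 + next two rolls (0+0) = 10. Cumulative: 16
Frame 3: OPEN (0+0=0). Cumulative: 16
Frame 4: OPEN (4+3=7). Cumulative: 23
Frame 5: OPEN (7+0=7). Cumulative: 30
Frame 6: OPEN (1+8=9). Cumulative: 39
Frame 7: OPEN (0+5=5). Cumulative: 44
Frame 8: OPEN (4+4=8). Cumulative: 52
Frame 9: SPARE (5+5=10). 10 + next roll (10) = 20. Cumulative: 72
Frame 10: STRIKE. Sum of all frame-10 rolls (10+10+8) = 28. Cumulative: 100

Answer: 6 16 16 23 30 39 44 52 72 100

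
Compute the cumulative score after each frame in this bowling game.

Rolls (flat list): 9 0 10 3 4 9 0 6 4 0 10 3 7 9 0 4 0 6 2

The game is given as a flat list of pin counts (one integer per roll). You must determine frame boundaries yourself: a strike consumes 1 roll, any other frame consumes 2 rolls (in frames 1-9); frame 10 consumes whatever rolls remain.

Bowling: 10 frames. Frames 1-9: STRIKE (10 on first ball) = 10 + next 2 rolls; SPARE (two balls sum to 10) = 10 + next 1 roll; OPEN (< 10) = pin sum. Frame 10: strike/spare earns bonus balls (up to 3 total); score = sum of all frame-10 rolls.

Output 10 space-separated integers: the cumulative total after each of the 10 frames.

Answer: 9 26 33 42 52 65 84 93 97 105

Derivation:
Frame 1: OPEN (9+0=9). Cumulative: 9
Frame 2: STRIKE. 10 + next two rolls (3+4) = 17. Cumulative: 26
Frame 3: OPEN (3+4=7). Cumulative: 33
Frame 4: OPEN (9+0=9). Cumulative: 42
Frame 5: SPARE (6+4=10). 10 + next roll (0) = 10. Cumulative: 52
Frame 6: SPARE (0+10=10). 10 + next roll (3) = 13. Cumulative: 65
Frame 7: SPARE (3+7=10). 10 + next roll (9) = 19. Cumulative: 84
Frame 8: OPEN (9+0=9). Cumulative: 93
Frame 9: OPEN (4+0=4). Cumulative: 97
Frame 10: OPEN. Sum of all frame-10 rolls (6+2) = 8. Cumulative: 105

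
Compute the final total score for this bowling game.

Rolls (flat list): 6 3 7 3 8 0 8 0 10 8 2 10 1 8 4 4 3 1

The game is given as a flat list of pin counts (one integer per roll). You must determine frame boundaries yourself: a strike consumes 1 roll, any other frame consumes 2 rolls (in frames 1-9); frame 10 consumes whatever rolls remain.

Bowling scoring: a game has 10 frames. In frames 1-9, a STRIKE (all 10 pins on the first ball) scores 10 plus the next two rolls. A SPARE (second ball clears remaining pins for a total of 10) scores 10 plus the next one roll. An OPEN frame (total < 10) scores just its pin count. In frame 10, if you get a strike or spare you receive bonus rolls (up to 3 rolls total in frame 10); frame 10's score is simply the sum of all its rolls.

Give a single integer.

Answer: 123

Derivation:
Frame 1: OPEN (6+3=9). Cumulative: 9
Frame 2: SPARE (7+3=10). 10 + next roll (8) = 18. Cumulative: 27
Frame 3: OPEN (8+0=8). Cumulative: 35
Frame 4: OPEN (8+0=8). Cumulative: 43
Frame 5: STRIKE. 10 + next two rolls (8+2) = 20. Cumulative: 63
Frame 6: SPARE (8+2=10). 10 + next roll (10) = 20. Cumulative: 83
Frame 7: STRIKE. 10 + next two rolls (1+8) = 19. Cumulative: 102
Frame 8: OPEN (1+8=9). Cumulative: 111
Frame 9: OPEN (4+4=8). Cumulative: 119
Frame 10: OPEN. Sum of all frame-10 rolls (3+1) = 4. Cumulative: 123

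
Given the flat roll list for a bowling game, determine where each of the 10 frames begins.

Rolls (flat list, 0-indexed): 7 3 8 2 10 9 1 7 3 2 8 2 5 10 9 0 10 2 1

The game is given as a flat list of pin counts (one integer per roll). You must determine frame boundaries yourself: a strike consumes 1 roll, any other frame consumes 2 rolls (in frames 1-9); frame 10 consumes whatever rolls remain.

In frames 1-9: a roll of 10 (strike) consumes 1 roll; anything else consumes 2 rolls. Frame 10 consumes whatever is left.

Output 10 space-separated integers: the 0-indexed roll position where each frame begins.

Answer: 0 2 4 5 7 9 11 13 14 16

Derivation:
Frame 1 starts at roll index 0: rolls=7,3 (sum=10), consumes 2 rolls
Frame 2 starts at roll index 2: rolls=8,2 (sum=10), consumes 2 rolls
Frame 3 starts at roll index 4: roll=10 (strike), consumes 1 roll
Frame 4 starts at roll index 5: rolls=9,1 (sum=10), consumes 2 rolls
Frame 5 starts at roll index 7: rolls=7,3 (sum=10), consumes 2 rolls
Frame 6 starts at roll index 9: rolls=2,8 (sum=10), consumes 2 rolls
Frame 7 starts at roll index 11: rolls=2,5 (sum=7), consumes 2 rolls
Frame 8 starts at roll index 13: roll=10 (strike), consumes 1 roll
Frame 9 starts at roll index 14: rolls=9,0 (sum=9), consumes 2 rolls
Frame 10 starts at roll index 16: 3 remaining rolls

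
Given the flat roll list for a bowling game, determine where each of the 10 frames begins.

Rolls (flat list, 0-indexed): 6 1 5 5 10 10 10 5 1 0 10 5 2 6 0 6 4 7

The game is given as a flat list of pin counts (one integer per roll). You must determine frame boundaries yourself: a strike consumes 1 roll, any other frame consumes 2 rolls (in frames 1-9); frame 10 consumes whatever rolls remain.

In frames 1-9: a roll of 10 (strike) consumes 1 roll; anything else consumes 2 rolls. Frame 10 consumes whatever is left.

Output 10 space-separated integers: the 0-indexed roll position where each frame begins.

Frame 1 starts at roll index 0: rolls=6,1 (sum=7), consumes 2 rolls
Frame 2 starts at roll index 2: rolls=5,5 (sum=10), consumes 2 rolls
Frame 3 starts at roll index 4: roll=10 (strike), consumes 1 roll
Frame 4 starts at roll index 5: roll=10 (strike), consumes 1 roll
Frame 5 starts at roll index 6: roll=10 (strike), consumes 1 roll
Frame 6 starts at roll index 7: rolls=5,1 (sum=6), consumes 2 rolls
Frame 7 starts at roll index 9: rolls=0,10 (sum=10), consumes 2 rolls
Frame 8 starts at roll index 11: rolls=5,2 (sum=7), consumes 2 rolls
Frame 9 starts at roll index 13: rolls=6,0 (sum=6), consumes 2 rolls
Frame 10 starts at roll index 15: 3 remaining rolls

Answer: 0 2 4 5 6 7 9 11 13 15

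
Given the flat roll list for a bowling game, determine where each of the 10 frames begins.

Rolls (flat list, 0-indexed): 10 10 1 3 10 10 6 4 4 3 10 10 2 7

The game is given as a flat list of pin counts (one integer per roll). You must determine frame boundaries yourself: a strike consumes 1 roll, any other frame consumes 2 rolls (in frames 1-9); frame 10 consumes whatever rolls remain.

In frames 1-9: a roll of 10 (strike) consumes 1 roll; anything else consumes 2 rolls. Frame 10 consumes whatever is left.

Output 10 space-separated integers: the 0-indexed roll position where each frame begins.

Answer: 0 1 2 4 5 6 8 10 11 12

Derivation:
Frame 1 starts at roll index 0: roll=10 (strike), consumes 1 roll
Frame 2 starts at roll index 1: roll=10 (strike), consumes 1 roll
Frame 3 starts at roll index 2: rolls=1,3 (sum=4), consumes 2 rolls
Frame 4 starts at roll index 4: roll=10 (strike), consumes 1 roll
Frame 5 starts at roll index 5: roll=10 (strike), consumes 1 roll
Frame 6 starts at roll index 6: rolls=6,4 (sum=10), consumes 2 rolls
Frame 7 starts at roll index 8: rolls=4,3 (sum=7), consumes 2 rolls
Frame 8 starts at roll index 10: roll=10 (strike), consumes 1 roll
Frame 9 starts at roll index 11: roll=10 (strike), consumes 1 roll
Frame 10 starts at roll index 12: 2 remaining rolls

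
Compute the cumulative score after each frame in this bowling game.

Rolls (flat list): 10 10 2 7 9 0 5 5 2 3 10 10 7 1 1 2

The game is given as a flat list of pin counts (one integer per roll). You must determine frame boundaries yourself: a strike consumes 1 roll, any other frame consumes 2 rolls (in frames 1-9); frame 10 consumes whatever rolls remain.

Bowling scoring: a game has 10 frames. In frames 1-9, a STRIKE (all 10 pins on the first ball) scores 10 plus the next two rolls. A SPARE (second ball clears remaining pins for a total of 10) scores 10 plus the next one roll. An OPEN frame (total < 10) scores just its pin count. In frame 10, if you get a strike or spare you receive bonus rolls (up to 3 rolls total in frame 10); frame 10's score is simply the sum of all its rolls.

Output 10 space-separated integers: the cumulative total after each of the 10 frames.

Frame 1: STRIKE. 10 + next two rolls (10+2) = 22. Cumulative: 22
Frame 2: STRIKE. 10 + next two rolls (2+7) = 19. Cumulative: 41
Frame 3: OPEN (2+7=9). Cumulative: 50
Frame 4: OPEN (9+0=9). Cumulative: 59
Frame 5: SPARE (5+5=10). 10 + next roll (2) = 12. Cumulative: 71
Frame 6: OPEN (2+3=5). Cumulative: 76
Frame 7: STRIKE. 10 + next two rolls (10+7) = 27. Cumulative: 103
Frame 8: STRIKE. 10 + next two rolls (7+1) = 18. Cumulative: 121
Frame 9: OPEN (7+1=8). Cumulative: 129
Frame 10: OPEN. Sum of all frame-10 rolls (1+2) = 3. Cumulative: 132

Answer: 22 41 50 59 71 76 103 121 129 132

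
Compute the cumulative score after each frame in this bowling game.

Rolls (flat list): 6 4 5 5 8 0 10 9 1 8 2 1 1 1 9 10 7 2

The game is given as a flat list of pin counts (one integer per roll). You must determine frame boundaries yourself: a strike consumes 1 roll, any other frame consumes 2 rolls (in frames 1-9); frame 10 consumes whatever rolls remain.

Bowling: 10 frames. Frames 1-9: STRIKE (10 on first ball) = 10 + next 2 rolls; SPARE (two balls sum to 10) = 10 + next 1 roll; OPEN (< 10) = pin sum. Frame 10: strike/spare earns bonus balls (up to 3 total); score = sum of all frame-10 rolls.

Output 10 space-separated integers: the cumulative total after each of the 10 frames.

Frame 1: SPARE (6+4=10). 10 + next roll (5) = 15. Cumulative: 15
Frame 2: SPARE (5+5=10). 10 + next roll (8) = 18. Cumulative: 33
Frame 3: OPEN (8+0=8). Cumulative: 41
Frame 4: STRIKE. 10 + next two rolls (9+1) = 20. Cumulative: 61
Frame 5: SPARE (9+1=10). 10 + next roll (8) = 18. Cumulative: 79
Frame 6: SPARE (8+2=10). 10 + next roll (1) = 11. Cumulative: 90
Frame 7: OPEN (1+1=2). Cumulative: 92
Frame 8: SPARE (1+9=10). 10 + next roll (10) = 20. Cumulative: 112
Frame 9: STRIKE. 10 + next two rolls (7+2) = 19. Cumulative: 131
Frame 10: OPEN. Sum of all frame-10 rolls (7+2) = 9. Cumulative: 140

Answer: 15 33 41 61 79 90 92 112 131 140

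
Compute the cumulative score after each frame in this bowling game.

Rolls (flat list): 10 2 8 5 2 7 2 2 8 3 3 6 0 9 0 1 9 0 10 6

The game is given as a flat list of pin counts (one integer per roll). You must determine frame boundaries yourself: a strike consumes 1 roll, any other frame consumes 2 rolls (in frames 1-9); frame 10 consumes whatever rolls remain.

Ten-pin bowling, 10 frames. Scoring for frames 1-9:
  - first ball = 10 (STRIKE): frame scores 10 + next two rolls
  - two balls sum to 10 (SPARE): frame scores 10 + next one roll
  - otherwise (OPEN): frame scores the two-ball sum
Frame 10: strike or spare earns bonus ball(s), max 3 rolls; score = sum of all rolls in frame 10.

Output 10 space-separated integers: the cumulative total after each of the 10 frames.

Frame 1: STRIKE. 10 + next two rolls (2+8) = 20. Cumulative: 20
Frame 2: SPARE (2+8=10). 10 + next roll (5) = 15. Cumulative: 35
Frame 3: OPEN (5+2=7). Cumulative: 42
Frame 4: OPEN (7+2=9). Cumulative: 51
Frame 5: SPARE (2+8=10). 10 + next roll (3) = 13. Cumulative: 64
Frame 6: OPEN (3+3=6). Cumulative: 70
Frame 7: OPEN (6+0=6). Cumulative: 76
Frame 8: OPEN (9+0=9). Cumulative: 85
Frame 9: SPARE (1+9=10). 10 + next roll (0) = 10. Cumulative: 95
Frame 10: SPARE. Sum of all frame-10 rolls (0+10+6) = 16. Cumulative: 111

Answer: 20 35 42 51 64 70 76 85 95 111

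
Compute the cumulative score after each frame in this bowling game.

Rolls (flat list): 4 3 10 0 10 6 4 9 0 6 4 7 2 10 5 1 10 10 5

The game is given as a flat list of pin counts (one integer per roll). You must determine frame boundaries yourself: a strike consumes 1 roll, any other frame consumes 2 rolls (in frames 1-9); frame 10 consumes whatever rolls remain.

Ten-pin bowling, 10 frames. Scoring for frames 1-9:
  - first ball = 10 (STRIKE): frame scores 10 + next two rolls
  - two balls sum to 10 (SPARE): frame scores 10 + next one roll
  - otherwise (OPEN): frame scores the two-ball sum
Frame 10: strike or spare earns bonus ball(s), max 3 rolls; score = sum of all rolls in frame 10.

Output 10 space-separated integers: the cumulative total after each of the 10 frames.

Answer: 7 27 43 62 71 88 97 113 119 144

Derivation:
Frame 1: OPEN (4+3=7). Cumulative: 7
Frame 2: STRIKE. 10 + next two rolls (0+10) = 20. Cumulative: 27
Frame 3: SPARE (0+10=10). 10 + next roll (6) = 16. Cumulative: 43
Frame 4: SPARE (6+4=10). 10 + next roll (9) = 19. Cumulative: 62
Frame 5: OPEN (9+0=9). Cumulative: 71
Frame 6: SPARE (6+4=10). 10 + next roll (7) = 17. Cumulative: 88
Frame 7: OPEN (7+2=9). Cumulative: 97
Frame 8: STRIKE. 10 + next two rolls (5+1) = 16. Cumulative: 113
Frame 9: OPEN (5+1=6). Cumulative: 119
Frame 10: STRIKE. Sum of all frame-10 rolls (10+10+5) = 25. Cumulative: 144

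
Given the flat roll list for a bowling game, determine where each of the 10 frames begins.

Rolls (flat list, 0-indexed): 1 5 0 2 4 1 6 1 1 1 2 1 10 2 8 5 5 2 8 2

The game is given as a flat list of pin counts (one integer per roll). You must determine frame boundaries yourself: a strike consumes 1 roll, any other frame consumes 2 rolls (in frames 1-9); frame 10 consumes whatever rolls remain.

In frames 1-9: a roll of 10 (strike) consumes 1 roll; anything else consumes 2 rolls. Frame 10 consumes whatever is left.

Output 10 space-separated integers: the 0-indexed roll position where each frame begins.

Answer: 0 2 4 6 8 10 12 13 15 17

Derivation:
Frame 1 starts at roll index 0: rolls=1,5 (sum=6), consumes 2 rolls
Frame 2 starts at roll index 2: rolls=0,2 (sum=2), consumes 2 rolls
Frame 3 starts at roll index 4: rolls=4,1 (sum=5), consumes 2 rolls
Frame 4 starts at roll index 6: rolls=6,1 (sum=7), consumes 2 rolls
Frame 5 starts at roll index 8: rolls=1,1 (sum=2), consumes 2 rolls
Frame 6 starts at roll index 10: rolls=2,1 (sum=3), consumes 2 rolls
Frame 7 starts at roll index 12: roll=10 (strike), consumes 1 roll
Frame 8 starts at roll index 13: rolls=2,8 (sum=10), consumes 2 rolls
Frame 9 starts at roll index 15: rolls=5,5 (sum=10), consumes 2 rolls
Frame 10 starts at roll index 17: 3 remaining rolls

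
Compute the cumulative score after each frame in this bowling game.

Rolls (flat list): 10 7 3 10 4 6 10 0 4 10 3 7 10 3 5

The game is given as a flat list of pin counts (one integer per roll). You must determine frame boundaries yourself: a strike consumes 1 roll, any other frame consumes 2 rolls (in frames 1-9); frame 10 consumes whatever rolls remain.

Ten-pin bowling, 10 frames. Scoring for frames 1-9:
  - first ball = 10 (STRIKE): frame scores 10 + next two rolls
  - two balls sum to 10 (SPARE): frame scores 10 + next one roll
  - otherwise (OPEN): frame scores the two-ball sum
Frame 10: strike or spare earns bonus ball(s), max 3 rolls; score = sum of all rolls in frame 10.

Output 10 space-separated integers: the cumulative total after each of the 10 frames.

Answer: 20 40 60 80 94 98 118 138 156 164

Derivation:
Frame 1: STRIKE. 10 + next two rolls (7+3) = 20. Cumulative: 20
Frame 2: SPARE (7+3=10). 10 + next roll (10) = 20. Cumulative: 40
Frame 3: STRIKE. 10 + next two rolls (4+6) = 20. Cumulative: 60
Frame 4: SPARE (4+6=10). 10 + next roll (10) = 20. Cumulative: 80
Frame 5: STRIKE. 10 + next two rolls (0+4) = 14. Cumulative: 94
Frame 6: OPEN (0+4=4). Cumulative: 98
Frame 7: STRIKE. 10 + next two rolls (3+7) = 20. Cumulative: 118
Frame 8: SPARE (3+7=10). 10 + next roll (10) = 20. Cumulative: 138
Frame 9: STRIKE. 10 + next two rolls (3+5) = 18. Cumulative: 156
Frame 10: OPEN. Sum of all frame-10 rolls (3+5) = 8. Cumulative: 164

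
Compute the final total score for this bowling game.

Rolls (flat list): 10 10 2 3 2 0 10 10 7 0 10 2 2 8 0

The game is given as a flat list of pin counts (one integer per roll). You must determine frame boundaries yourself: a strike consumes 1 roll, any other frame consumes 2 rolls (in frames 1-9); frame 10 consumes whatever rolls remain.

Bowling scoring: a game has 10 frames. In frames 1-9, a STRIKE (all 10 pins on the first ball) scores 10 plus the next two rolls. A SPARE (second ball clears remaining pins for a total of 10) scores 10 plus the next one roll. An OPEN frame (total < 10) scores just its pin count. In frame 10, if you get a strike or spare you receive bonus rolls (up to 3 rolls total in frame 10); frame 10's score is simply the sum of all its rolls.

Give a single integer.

Answer: 121

Derivation:
Frame 1: STRIKE. 10 + next two rolls (10+2) = 22. Cumulative: 22
Frame 2: STRIKE. 10 + next two rolls (2+3) = 15. Cumulative: 37
Frame 3: OPEN (2+3=5). Cumulative: 42
Frame 4: OPEN (2+0=2). Cumulative: 44
Frame 5: STRIKE. 10 + next two rolls (10+7) = 27. Cumulative: 71
Frame 6: STRIKE. 10 + next two rolls (7+0) = 17. Cumulative: 88
Frame 7: OPEN (7+0=7). Cumulative: 95
Frame 8: STRIKE. 10 + next two rolls (2+2) = 14. Cumulative: 109
Frame 9: OPEN (2+2=4). Cumulative: 113
Frame 10: OPEN. Sum of all frame-10 rolls (8+0) = 8. Cumulative: 121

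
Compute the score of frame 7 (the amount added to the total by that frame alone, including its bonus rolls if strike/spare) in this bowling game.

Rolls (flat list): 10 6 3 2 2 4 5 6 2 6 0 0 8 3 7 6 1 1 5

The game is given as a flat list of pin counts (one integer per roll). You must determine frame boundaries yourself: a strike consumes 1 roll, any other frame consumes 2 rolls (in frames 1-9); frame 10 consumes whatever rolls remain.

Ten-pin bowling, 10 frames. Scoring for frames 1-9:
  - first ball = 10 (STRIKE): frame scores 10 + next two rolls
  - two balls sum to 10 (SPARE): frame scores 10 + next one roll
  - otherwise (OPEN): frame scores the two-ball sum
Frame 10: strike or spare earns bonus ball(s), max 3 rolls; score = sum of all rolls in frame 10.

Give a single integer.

Answer: 8

Derivation:
Frame 1: STRIKE. 10 + next two rolls (6+3) = 19. Cumulative: 19
Frame 2: OPEN (6+3=9). Cumulative: 28
Frame 3: OPEN (2+2=4). Cumulative: 32
Frame 4: OPEN (4+5=9). Cumulative: 41
Frame 5: OPEN (6+2=8). Cumulative: 49
Frame 6: OPEN (6+0=6). Cumulative: 55
Frame 7: OPEN (0+8=8). Cumulative: 63
Frame 8: SPARE (3+7=10). 10 + next roll (6) = 16. Cumulative: 79
Frame 9: OPEN (6+1=7). Cumulative: 86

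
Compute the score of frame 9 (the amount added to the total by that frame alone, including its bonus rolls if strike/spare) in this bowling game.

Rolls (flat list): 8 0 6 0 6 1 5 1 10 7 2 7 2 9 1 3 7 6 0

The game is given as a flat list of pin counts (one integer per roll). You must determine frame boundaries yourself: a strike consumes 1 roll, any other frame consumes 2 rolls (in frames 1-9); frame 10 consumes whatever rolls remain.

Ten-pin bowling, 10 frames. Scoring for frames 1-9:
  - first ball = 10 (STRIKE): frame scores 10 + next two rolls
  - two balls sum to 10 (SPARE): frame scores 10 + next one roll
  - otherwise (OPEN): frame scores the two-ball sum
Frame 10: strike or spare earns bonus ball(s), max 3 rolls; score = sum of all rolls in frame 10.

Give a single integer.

Answer: 16

Derivation:
Frame 1: OPEN (8+0=8). Cumulative: 8
Frame 2: OPEN (6+0=6). Cumulative: 14
Frame 3: OPEN (6+1=7). Cumulative: 21
Frame 4: OPEN (5+1=6). Cumulative: 27
Frame 5: STRIKE. 10 + next two rolls (7+2) = 19. Cumulative: 46
Frame 6: OPEN (7+2=9). Cumulative: 55
Frame 7: OPEN (7+2=9). Cumulative: 64
Frame 8: SPARE (9+1=10). 10 + next roll (3) = 13. Cumulative: 77
Frame 9: SPARE (3+7=10). 10 + next roll (6) = 16. Cumulative: 93
Frame 10: OPEN. Sum of all frame-10 rolls (6+0) = 6. Cumulative: 99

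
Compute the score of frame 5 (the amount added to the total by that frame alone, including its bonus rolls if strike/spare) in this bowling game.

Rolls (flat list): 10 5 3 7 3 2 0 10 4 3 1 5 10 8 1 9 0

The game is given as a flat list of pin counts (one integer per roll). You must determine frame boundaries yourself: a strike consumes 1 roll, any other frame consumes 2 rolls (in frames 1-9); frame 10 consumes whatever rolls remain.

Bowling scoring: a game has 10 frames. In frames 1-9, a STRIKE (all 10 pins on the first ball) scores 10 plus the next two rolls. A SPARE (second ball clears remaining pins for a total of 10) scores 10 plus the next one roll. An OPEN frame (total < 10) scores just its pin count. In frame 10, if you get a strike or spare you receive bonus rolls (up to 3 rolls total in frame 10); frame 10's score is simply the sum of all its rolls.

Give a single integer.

Answer: 17

Derivation:
Frame 1: STRIKE. 10 + next two rolls (5+3) = 18. Cumulative: 18
Frame 2: OPEN (5+3=8). Cumulative: 26
Frame 3: SPARE (7+3=10). 10 + next roll (2) = 12. Cumulative: 38
Frame 4: OPEN (2+0=2). Cumulative: 40
Frame 5: STRIKE. 10 + next two rolls (4+3) = 17. Cumulative: 57
Frame 6: OPEN (4+3=7). Cumulative: 64
Frame 7: OPEN (1+5=6). Cumulative: 70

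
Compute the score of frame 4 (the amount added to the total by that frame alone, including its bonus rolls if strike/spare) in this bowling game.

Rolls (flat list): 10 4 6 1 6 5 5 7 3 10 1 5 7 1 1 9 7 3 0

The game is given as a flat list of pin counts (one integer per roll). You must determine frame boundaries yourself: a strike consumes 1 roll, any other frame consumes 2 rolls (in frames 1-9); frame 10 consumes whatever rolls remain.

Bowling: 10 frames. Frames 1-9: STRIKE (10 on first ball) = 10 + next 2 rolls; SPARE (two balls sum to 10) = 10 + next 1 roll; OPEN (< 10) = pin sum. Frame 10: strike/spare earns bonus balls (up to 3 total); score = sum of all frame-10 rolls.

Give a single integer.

Answer: 17

Derivation:
Frame 1: STRIKE. 10 + next two rolls (4+6) = 20. Cumulative: 20
Frame 2: SPARE (4+6=10). 10 + next roll (1) = 11. Cumulative: 31
Frame 3: OPEN (1+6=7). Cumulative: 38
Frame 4: SPARE (5+5=10). 10 + next roll (7) = 17. Cumulative: 55
Frame 5: SPARE (7+3=10). 10 + next roll (10) = 20. Cumulative: 75
Frame 6: STRIKE. 10 + next two rolls (1+5) = 16. Cumulative: 91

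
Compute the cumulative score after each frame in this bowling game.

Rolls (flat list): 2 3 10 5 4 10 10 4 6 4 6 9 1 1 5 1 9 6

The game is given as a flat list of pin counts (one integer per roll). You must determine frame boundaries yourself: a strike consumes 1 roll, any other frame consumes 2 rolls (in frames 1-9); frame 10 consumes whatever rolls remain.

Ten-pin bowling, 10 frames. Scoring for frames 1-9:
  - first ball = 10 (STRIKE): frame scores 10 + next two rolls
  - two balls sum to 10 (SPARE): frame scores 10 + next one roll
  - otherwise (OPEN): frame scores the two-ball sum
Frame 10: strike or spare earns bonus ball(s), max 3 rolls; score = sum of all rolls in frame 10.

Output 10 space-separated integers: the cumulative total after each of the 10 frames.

Frame 1: OPEN (2+3=5). Cumulative: 5
Frame 2: STRIKE. 10 + next two rolls (5+4) = 19. Cumulative: 24
Frame 3: OPEN (5+4=9). Cumulative: 33
Frame 4: STRIKE. 10 + next two rolls (10+4) = 24. Cumulative: 57
Frame 5: STRIKE. 10 + next two rolls (4+6) = 20. Cumulative: 77
Frame 6: SPARE (4+6=10). 10 + next roll (4) = 14. Cumulative: 91
Frame 7: SPARE (4+6=10). 10 + next roll (9) = 19. Cumulative: 110
Frame 8: SPARE (9+1=10). 10 + next roll (1) = 11. Cumulative: 121
Frame 9: OPEN (1+5=6). Cumulative: 127
Frame 10: SPARE. Sum of all frame-10 rolls (1+9+6) = 16. Cumulative: 143

Answer: 5 24 33 57 77 91 110 121 127 143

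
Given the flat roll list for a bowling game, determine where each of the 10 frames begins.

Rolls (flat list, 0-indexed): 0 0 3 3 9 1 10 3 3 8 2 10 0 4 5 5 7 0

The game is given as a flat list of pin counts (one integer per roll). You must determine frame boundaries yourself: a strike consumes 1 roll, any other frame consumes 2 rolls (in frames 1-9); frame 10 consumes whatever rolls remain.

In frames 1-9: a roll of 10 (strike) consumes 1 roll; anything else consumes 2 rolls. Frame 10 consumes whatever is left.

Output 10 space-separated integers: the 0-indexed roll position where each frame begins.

Answer: 0 2 4 6 7 9 11 12 14 16

Derivation:
Frame 1 starts at roll index 0: rolls=0,0 (sum=0), consumes 2 rolls
Frame 2 starts at roll index 2: rolls=3,3 (sum=6), consumes 2 rolls
Frame 3 starts at roll index 4: rolls=9,1 (sum=10), consumes 2 rolls
Frame 4 starts at roll index 6: roll=10 (strike), consumes 1 roll
Frame 5 starts at roll index 7: rolls=3,3 (sum=6), consumes 2 rolls
Frame 6 starts at roll index 9: rolls=8,2 (sum=10), consumes 2 rolls
Frame 7 starts at roll index 11: roll=10 (strike), consumes 1 roll
Frame 8 starts at roll index 12: rolls=0,4 (sum=4), consumes 2 rolls
Frame 9 starts at roll index 14: rolls=5,5 (sum=10), consumes 2 rolls
Frame 10 starts at roll index 16: 2 remaining rolls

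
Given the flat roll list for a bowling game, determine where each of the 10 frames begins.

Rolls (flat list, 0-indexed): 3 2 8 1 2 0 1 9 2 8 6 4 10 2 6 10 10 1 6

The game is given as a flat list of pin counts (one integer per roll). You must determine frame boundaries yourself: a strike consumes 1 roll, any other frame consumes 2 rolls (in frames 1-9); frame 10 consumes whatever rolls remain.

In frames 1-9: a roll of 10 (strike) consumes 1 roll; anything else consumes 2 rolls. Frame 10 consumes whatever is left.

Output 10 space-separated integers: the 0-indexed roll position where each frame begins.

Answer: 0 2 4 6 8 10 12 13 15 16

Derivation:
Frame 1 starts at roll index 0: rolls=3,2 (sum=5), consumes 2 rolls
Frame 2 starts at roll index 2: rolls=8,1 (sum=9), consumes 2 rolls
Frame 3 starts at roll index 4: rolls=2,0 (sum=2), consumes 2 rolls
Frame 4 starts at roll index 6: rolls=1,9 (sum=10), consumes 2 rolls
Frame 5 starts at roll index 8: rolls=2,8 (sum=10), consumes 2 rolls
Frame 6 starts at roll index 10: rolls=6,4 (sum=10), consumes 2 rolls
Frame 7 starts at roll index 12: roll=10 (strike), consumes 1 roll
Frame 8 starts at roll index 13: rolls=2,6 (sum=8), consumes 2 rolls
Frame 9 starts at roll index 15: roll=10 (strike), consumes 1 roll
Frame 10 starts at roll index 16: 3 remaining rolls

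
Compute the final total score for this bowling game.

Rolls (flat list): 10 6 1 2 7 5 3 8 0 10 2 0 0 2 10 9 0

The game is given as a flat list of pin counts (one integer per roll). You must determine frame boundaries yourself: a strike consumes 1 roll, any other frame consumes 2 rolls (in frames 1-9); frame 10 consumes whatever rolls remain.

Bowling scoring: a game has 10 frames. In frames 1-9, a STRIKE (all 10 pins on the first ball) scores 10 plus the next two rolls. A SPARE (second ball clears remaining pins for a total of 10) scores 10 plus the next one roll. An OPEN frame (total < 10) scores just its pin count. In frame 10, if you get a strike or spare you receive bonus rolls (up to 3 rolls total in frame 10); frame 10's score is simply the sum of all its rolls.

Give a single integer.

Frame 1: STRIKE. 10 + next two rolls (6+1) = 17. Cumulative: 17
Frame 2: OPEN (6+1=7). Cumulative: 24
Frame 3: OPEN (2+7=9). Cumulative: 33
Frame 4: OPEN (5+3=8). Cumulative: 41
Frame 5: OPEN (8+0=8). Cumulative: 49
Frame 6: STRIKE. 10 + next two rolls (2+0) = 12. Cumulative: 61
Frame 7: OPEN (2+0=2). Cumulative: 63
Frame 8: OPEN (0+2=2). Cumulative: 65
Frame 9: STRIKE. 10 + next two rolls (9+0) = 19. Cumulative: 84
Frame 10: OPEN. Sum of all frame-10 rolls (9+0) = 9. Cumulative: 93

Answer: 93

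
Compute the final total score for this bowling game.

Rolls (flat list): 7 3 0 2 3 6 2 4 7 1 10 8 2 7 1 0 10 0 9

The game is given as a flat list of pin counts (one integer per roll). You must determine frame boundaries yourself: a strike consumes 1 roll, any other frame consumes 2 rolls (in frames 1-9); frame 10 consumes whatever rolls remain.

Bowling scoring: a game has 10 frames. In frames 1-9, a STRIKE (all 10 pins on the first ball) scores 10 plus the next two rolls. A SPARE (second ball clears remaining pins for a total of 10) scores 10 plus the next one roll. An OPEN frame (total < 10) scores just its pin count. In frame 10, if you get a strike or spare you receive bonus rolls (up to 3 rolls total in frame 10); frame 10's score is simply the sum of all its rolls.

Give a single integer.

Answer: 99

Derivation:
Frame 1: SPARE (7+3=10). 10 + next roll (0) = 10. Cumulative: 10
Frame 2: OPEN (0+2=2). Cumulative: 12
Frame 3: OPEN (3+6=9). Cumulative: 21
Frame 4: OPEN (2+4=6). Cumulative: 27
Frame 5: OPEN (7+1=8). Cumulative: 35
Frame 6: STRIKE. 10 + next two rolls (8+2) = 20. Cumulative: 55
Frame 7: SPARE (8+2=10). 10 + next roll (7) = 17. Cumulative: 72
Frame 8: OPEN (7+1=8). Cumulative: 80
Frame 9: SPARE (0+10=10). 10 + next roll (0) = 10. Cumulative: 90
Frame 10: OPEN. Sum of all frame-10 rolls (0+9) = 9. Cumulative: 99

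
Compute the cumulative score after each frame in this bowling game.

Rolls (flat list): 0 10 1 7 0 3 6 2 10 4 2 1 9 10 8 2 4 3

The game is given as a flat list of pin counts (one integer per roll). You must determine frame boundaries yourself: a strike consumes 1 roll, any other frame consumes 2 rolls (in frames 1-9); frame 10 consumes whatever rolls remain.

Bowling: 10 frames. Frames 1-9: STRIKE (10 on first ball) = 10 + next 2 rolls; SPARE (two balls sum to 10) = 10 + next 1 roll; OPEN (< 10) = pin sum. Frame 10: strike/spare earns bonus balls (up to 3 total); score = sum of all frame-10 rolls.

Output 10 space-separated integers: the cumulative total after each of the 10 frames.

Answer: 11 19 22 30 46 52 72 92 106 113

Derivation:
Frame 1: SPARE (0+10=10). 10 + next roll (1) = 11. Cumulative: 11
Frame 2: OPEN (1+7=8). Cumulative: 19
Frame 3: OPEN (0+3=3). Cumulative: 22
Frame 4: OPEN (6+2=8). Cumulative: 30
Frame 5: STRIKE. 10 + next two rolls (4+2) = 16. Cumulative: 46
Frame 6: OPEN (4+2=6). Cumulative: 52
Frame 7: SPARE (1+9=10). 10 + next roll (10) = 20. Cumulative: 72
Frame 8: STRIKE. 10 + next two rolls (8+2) = 20. Cumulative: 92
Frame 9: SPARE (8+2=10). 10 + next roll (4) = 14. Cumulative: 106
Frame 10: OPEN. Sum of all frame-10 rolls (4+3) = 7. Cumulative: 113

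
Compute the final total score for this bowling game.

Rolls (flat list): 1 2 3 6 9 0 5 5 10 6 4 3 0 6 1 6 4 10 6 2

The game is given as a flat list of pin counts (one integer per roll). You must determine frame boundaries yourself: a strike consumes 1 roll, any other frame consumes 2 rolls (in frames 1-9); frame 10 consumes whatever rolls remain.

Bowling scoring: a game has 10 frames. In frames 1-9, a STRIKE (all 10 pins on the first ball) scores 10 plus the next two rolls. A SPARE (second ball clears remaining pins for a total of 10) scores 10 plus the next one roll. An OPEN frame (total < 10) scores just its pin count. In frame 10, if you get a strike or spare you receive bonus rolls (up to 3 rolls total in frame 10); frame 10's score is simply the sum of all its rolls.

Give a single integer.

Answer: 122

Derivation:
Frame 1: OPEN (1+2=3). Cumulative: 3
Frame 2: OPEN (3+6=9). Cumulative: 12
Frame 3: OPEN (9+0=9). Cumulative: 21
Frame 4: SPARE (5+5=10). 10 + next roll (10) = 20. Cumulative: 41
Frame 5: STRIKE. 10 + next two rolls (6+4) = 20. Cumulative: 61
Frame 6: SPARE (6+4=10). 10 + next roll (3) = 13. Cumulative: 74
Frame 7: OPEN (3+0=3). Cumulative: 77
Frame 8: OPEN (6+1=7). Cumulative: 84
Frame 9: SPARE (6+4=10). 10 + next roll (10) = 20. Cumulative: 104
Frame 10: STRIKE. Sum of all frame-10 rolls (10+6+2) = 18. Cumulative: 122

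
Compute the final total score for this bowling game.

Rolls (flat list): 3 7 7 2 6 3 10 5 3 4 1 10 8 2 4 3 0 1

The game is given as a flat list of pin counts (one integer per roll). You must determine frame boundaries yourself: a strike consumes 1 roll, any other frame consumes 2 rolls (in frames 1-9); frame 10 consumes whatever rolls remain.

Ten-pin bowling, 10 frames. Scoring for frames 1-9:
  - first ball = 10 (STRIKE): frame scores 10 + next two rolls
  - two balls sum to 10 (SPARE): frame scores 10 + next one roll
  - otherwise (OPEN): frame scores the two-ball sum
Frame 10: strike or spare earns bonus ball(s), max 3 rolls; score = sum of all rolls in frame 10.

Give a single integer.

Frame 1: SPARE (3+7=10). 10 + next roll (7) = 17. Cumulative: 17
Frame 2: OPEN (7+2=9). Cumulative: 26
Frame 3: OPEN (6+3=9). Cumulative: 35
Frame 4: STRIKE. 10 + next two rolls (5+3) = 18. Cumulative: 53
Frame 5: OPEN (5+3=8). Cumulative: 61
Frame 6: OPEN (4+1=5). Cumulative: 66
Frame 7: STRIKE. 10 + next two rolls (8+2) = 20. Cumulative: 86
Frame 8: SPARE (8+2=10). 10 + next roll (4) = 14. Cumulative: 100
Frame 9: OPEN (4+3=7). Cumulative: 107
Frame 10: OPEN. Sum of all frame-10 rolls (0+1) = 1. Cumulative: 108

Answer: 108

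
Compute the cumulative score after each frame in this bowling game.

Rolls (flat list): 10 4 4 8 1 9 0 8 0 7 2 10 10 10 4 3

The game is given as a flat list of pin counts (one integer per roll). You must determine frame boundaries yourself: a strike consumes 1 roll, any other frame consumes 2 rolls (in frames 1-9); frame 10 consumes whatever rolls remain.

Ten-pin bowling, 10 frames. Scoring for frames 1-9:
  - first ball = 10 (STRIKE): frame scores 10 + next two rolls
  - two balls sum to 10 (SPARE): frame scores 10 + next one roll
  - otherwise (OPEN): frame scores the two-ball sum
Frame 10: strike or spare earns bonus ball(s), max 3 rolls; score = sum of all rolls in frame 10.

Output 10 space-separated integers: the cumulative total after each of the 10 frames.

Frame 1: STRIKE. 10 + next two rolls (4+4) = 18. Cumulative: 18
Frame 2: OPEN (4+4=8). Cumulative: 26
Frame 3: OPEN (8+1=9). Cumulative: 35
Frame 4: OPEN (9+0=9). Cumulative: 44
Frame 5: OPEN (8+0=8). Cumulative: 52
Frame 6: OPEN (7+2=9). Cumulative: 61
Frame 7: STRIKE. 10 + next two rolls (10+10) = 30. Cumulative: 91
Frame 8: STRIKE. 10 + next two rolls (10+4) = 24. Cumulative: 115
Frame 9: STRIKE. 10 + next two rolls (4+3) = 17. Cumulative: 132
Frame 10: OPEN. Sum of all frame-10 rolls (4+3) = 7. Cumulative: 139

Answer: 18 26 35 44 52 61 91 115 132 139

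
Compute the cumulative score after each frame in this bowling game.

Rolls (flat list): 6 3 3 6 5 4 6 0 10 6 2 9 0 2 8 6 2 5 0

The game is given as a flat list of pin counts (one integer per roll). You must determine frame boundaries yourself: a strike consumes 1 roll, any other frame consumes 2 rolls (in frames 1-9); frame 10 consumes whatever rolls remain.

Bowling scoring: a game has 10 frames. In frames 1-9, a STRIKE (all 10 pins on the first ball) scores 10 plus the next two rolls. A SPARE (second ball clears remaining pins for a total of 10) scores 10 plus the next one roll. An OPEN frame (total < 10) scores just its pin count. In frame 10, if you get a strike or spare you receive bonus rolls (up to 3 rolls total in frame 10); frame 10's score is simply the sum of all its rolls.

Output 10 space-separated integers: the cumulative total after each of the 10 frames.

Answer: 9 18 27 33 51 59 68 84 92 97

Derivation:
Frame 1: OPEN (6+3=9). Cumulative: 9
Frame 2: OPEN (3+6=9). Cumulative: 18
Frame 3: OPEN (5+4=9). Cumulative: 27
Frame 4: OPEN (6+0=6). Cumulative: 33
Frame 5: STRIKE. 10 + next two rolls (6+2) = 18. Cumulative: 51
Frame 6: OPEN (6+2=8). Cumulative: 59
Frame 7: OPEN (9+0=9). Cumulative: 68
Frame 8: SPARE (2+8=10). 10 + next roll (6) = 16. Cumulative: 84
Frame 9: OPEN (6+2=8). Cumulative: 92
Frame 10: OPEN. Sum of all frame-10 rolls (5+0) = 5. Cumulative: 97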